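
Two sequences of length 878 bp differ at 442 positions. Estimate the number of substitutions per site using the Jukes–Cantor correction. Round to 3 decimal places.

0.834

p = 442/878 ≈ 0.503417.
d = −(3/4) ln(1 − 4p/3) = −0.75 ln(1 − 0.671223) = −0.75 ln(0.328777)
  = −0.75 × (-1.112376) = 0.834282 substitutions/site.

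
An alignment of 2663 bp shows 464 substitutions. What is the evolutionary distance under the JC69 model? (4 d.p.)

0.1983

p = 464/2663 ≈ 0.17424.
d = −(3/4) ln(1 − 4p/3) = −0.75 ln(1 − 0.23232) = −0.75 ln(0.76768)
  = −0.75 × (-0.264382) = 0.198287 substitutions/site.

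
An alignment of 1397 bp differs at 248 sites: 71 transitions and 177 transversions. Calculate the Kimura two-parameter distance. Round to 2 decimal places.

0.20

P = 71/1397 ≈ 0.050823 and Q = 177/1397 ≈ 0.1267.
Under the Kimura two-parameter model, d = −½ ln(1 − 2P − Q) − ¼ ln(1 − 2Q).
1 − 2P − Q = 0.771654, giving −½ ln(0.771654) = 0.129610.
1 − 2Q = 0.7466, giving −¼ ln(0.7466) = 0.073056.
d = 0.129610 + 0.073056 = 0.202666.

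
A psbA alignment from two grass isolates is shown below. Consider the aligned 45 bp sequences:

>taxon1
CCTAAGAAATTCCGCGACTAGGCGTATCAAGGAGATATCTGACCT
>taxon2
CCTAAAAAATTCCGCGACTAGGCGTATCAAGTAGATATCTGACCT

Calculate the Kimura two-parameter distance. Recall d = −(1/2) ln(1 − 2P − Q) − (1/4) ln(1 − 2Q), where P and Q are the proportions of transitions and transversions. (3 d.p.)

Of 45 sites, 1 differences are transitions and 1 are transversions, so P = 1/45 ≈ 0.022222 and Q = 1/45 ≈ 0.022222.
Under the Kimura two-parameter model, d = −½ ln(1 − 2P − Q) − ¼ ln(1 − 2Q).
1 − 2P − Q = 0.933334, giving −½ ln(0.933334) = 0.034496.
1 − 2Q = 0.955556, giving −¼ ln(0.955556) = 0.011365.
d = 0.034496 + 0.011365 = 0.045861.

0.046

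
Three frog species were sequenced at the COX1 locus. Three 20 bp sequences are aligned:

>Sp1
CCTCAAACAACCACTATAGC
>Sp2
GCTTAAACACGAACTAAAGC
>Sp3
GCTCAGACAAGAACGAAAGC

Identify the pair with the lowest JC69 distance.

Sp1–Sp2: 6/20 differ, p = 0.300, d = 0.383.
Sp1–Sp3: 6/20 differ, p = 0.300, d = 0.383.
Sp2–Sp3: 4/20 differ, p = 0.200, d = 0.233.
The smallest distance is between Sp2 and Sp3.

Sp2 and Sp3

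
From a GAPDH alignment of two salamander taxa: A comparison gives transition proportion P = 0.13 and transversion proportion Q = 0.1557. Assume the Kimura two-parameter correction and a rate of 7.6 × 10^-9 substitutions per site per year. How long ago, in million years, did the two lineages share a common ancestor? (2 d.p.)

Under the Kimura two-parameter model, d = −½ ln(1 − 2P − Q) − ¼ ln(1 − 2Q).
1 − 2P − Q = 0.5843, giving −½ ln(0.5843) = 0.268670.
1 − 2Q = 0.6886, giving −¼ ln(0.6886) = 0.093274.
d = 0.268670 + 0.093274 = 0.361944.
Under a molecular clock d = 2μt, so t = d/(2μ) = 0.361944 / (2 × 7.6 × 10^-9) = 23.81 million years.

23.81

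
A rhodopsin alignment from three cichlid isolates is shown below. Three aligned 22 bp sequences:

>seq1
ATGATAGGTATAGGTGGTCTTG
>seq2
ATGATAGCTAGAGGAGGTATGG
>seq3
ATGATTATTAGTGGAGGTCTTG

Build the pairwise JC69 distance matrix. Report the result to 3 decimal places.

d(seq1,seq2) = 0.271, d(seq1,seq3) = 0.339, d(seq2,seq3) = 0.339

seq1–seq2: 5/22 sites differ → p ≈ 0.227273, d = −0.75 ln(1 − 0.303031) = 0.270761 ≈ 0.271.
seq1–seq3: 6/22 sites differ → p ≈ 0.272727, d = −0.75 ln(1 − 0.363636) = 0.338988 ≈ 0.339.
seq2–seq3: 6/22 sites differ → p ≈ 0.272727, d = −0.75 ln(1 − 0.363636) = 0.338988 ≈ 0.339.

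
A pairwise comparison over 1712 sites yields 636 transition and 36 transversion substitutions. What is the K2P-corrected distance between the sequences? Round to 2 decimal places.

0.73

P = 636/1712 ≈ 0.371495 and Q = 36/1712 ≈ 0.021028.
Under the Kimura two-parameter model, d = −½ ln(1 − 2P − Q) − ¼ ln(1 − 2Q).
1 − 2P − Q = 0.235982, giving −½ ln(0.235982) = 0.722000.
1 − 2Q = 0.957944, giving −¼ ln(0.957944) = 0.010741.
d = 0.722000 + 0.010741 = 0.732741.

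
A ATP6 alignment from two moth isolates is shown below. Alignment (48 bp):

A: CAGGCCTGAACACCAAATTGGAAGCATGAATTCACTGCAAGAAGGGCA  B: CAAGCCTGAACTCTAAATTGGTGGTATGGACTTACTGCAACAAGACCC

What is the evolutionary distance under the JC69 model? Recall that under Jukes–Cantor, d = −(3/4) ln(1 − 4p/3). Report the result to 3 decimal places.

The sequences differ at 13 of 48 sites, so p = 13/48 ≈ 0.270833.
d = −(3/4) ln(1 − 4p/3) = −0.75 ln(1 − 0.361111) = −0.75 ln(0.638889)
  = −0.75 × (-0.448025) = 0.336019 substitutions/site.

0.336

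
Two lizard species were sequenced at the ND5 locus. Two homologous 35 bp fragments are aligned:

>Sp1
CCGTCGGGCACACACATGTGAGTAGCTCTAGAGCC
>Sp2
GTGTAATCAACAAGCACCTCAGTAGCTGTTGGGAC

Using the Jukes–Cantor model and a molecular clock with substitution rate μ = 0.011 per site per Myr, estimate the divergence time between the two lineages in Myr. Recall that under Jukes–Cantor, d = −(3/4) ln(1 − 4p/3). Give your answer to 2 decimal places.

32.06

The sequences differ at 16 of 35 sites, so p = 16/35 ≈ 0.457143.
d = −(3/4) ln(1 − 4p/3) = −0.75 ln(1 − 0.609524) = −0.75 ln(0.390476)
  = −0.75 × (-0.940389) = 0.705292 substitutions/site.
Under a molecular clock d = 2μt, so t = d/(2μ) = 0.705292 / (2 × 0.011) = 32.06 Myr.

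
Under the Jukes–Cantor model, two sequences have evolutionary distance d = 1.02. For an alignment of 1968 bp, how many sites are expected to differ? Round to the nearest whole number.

1097

Invert JC69: p = (3/4)(1 − e^(−4d/3)) = 0.75 × (1 − e^(-1.36)) = 0.75 × (1 − 0.256661) = 0.557504.
Expected differing sites = pL ≈ 0.557504 × 1968 = 1097.167872 ≈ 1097.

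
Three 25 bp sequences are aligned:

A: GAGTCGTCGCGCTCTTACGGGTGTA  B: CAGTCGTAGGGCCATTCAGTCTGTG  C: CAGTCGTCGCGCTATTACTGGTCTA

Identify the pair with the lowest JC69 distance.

A and C

A–B: 10/25 differ, p = 0.400, d = 0.572.
A–C: 4/25 differ, p = 0.160, d = 0.180.
B–C: 10/25 differ, p = 0.400, d = 0.572.
The smallest distance is between A and C.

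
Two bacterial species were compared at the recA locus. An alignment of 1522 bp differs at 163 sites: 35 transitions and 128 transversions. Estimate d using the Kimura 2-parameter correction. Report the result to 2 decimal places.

0.12

P = 35/1522 ≈ 0.022996 and Q = 128/1522 ≈ 0.0841.
Under the Kimura two-parameter model, d = −½ ln(1 − 2P − Q) − ¼ ln(1 − 2Q).
1 − 2P − Q = 0.869908, giving −½ ln(0.869908) = 0.069684.
1 − 2Q = 0.8318, giving −¼ ln(0.8318) = 0.046041.
d = 0.069684 + 0.046041 = 0.115725.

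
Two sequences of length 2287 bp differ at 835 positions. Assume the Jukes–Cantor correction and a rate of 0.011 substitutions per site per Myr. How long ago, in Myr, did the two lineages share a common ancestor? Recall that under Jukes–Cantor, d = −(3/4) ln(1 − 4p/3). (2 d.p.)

p = 835/2287 ≈ 0.365107.
d = −(3/4) ln(1 − 4p/3) = −0.75 ln(1 − 0.486809) = −0.75 ln(0.513191)
  = −0.75 × (-0.667107) = 0.500330 substitutions/site.
Under a molecular clock d = 2μt, so t = d/(2μ) = 0.500330 / (2 × 0.011) = 22.74 Myr.

22.74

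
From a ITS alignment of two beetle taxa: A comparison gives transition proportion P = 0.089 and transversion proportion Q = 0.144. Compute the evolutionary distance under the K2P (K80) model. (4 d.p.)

0.2792

Under the Kimura two-parameter model, d = −½ ln(1 − 2P − Q) − ¼ ln(1 − 2Q).
1 − 2P − Q = 0.678, giving −½ ln(0.678) = 0.194304.
1 − 2Q = 0.712, giving −¼ ln(0.712) = 0.084919.
d = 0.194304 + 0.084919 = 0.279223.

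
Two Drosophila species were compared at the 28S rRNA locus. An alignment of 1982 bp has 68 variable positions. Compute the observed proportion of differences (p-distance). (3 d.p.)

p = 68/1982 = 0.034308… ≈ 0.034 (to 3 d.p.).

0.034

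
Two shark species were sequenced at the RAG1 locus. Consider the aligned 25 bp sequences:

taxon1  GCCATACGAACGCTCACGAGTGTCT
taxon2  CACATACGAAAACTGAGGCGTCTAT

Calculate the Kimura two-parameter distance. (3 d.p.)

Of 25 sites, 1 differences are transitions and 8 are transversions, so P = 1/25 = 0.04 and Q = 8/25 = 0.32.
Under the Kimura two-parameter model, d = −½ ln(1 − 2P − Q) − ¼ ln(1 − 2Q).
1 − 2P − Q = 0.6, giving −½ ln(0.6) = 0.255413.
1 − 2Q = 0.36, giving −¼ ln(0.36) = 0.255413.
d = 0.255413 + 0.255413 = 0.510826.

0.511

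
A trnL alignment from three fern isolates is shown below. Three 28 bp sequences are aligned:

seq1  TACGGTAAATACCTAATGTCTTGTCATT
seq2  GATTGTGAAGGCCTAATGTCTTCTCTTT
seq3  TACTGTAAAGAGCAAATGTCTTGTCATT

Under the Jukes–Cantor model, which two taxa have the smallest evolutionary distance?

seq1 and seq3

seq1–seq2: 8/28 differ, p = 0.286, d = 0.360.
seq1–seq3: 4/28 differ, p = 0.143, d = 0.158.
seq2–seq3: 8/28 differ, p = 0.286, d = 0.360.
The smallest distance is between seq1 and seq3.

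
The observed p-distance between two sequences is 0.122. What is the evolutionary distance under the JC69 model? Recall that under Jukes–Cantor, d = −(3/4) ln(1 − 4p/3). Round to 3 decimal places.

0.133

d = −(3/4) ln(1 − 4p/3) = −0.75 ln(1 − 0.162667) = −0.75 ln(0.837333)
  = −0.75 × (-0.177533) = 0.133150 substitutions/site.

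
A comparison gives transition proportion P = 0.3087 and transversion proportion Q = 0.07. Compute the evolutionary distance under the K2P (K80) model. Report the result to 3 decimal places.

0.619

Under the Kimura two-parameter model, d = −½ ln(1 − 2P − Q) − ¼ ln(1 − 2Q).
1 − 2P − Q = 0.3126, giving −½ ln(0.3126) = 0.581415.
1 − 2Q = 0.86, giving −¼ ln(0.86) = 0.037706.
d = 0.581415 + 0.037706 = 0.619121.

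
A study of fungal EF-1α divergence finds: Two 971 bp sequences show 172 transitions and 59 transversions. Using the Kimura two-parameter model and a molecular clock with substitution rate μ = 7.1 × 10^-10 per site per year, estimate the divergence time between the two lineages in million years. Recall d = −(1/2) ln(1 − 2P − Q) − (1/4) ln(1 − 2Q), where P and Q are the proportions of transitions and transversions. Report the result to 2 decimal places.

211.62

P = 172/971 ≈ 0.177137 and Q = 59/971 ≈ 0.060762.
Under the Kimura two-parameter model, d = −½ ln(1 − 2P − Q) − ¼ ln(1 − 2Q).
1 − 2P − Q = 0.584964, giving −½ ln(0.584964) = 0.268102.
1 − 2Q = 0.878476, giving −¼ ln(0.878476) = 0.032392.
d = 0.268102 + 0.032392 = 0.300494.
Under a molecular clock d = 2μt, so t = d/(2μ) = 0.300494 / (2 × 7.1 × 10^-10) = 211.62 million years.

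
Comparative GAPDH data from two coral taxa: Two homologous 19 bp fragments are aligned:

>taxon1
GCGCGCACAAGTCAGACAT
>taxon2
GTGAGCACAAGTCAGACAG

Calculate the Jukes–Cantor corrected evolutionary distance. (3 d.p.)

0.177

The sequences differ at 3 of 19 sites (2, 4, 19), so p = 3/19 ≈ 0.157895.
d = −(3/4) ln(1 − 4p/3) = −0.75 ln(1 − 0.210527) = −0.75 ln(0.789473)
  = −0.75 × (-0.236390) = 0.177293 substitutions/site.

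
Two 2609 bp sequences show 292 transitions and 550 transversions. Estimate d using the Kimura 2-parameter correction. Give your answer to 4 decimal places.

P = 292/2609 ≈ 0.11192 and Q = 550/2609 ≈ 0.210809.
Under the Kimura two-parameter model, d = −½ ln(1 − 2P − Q) − ¼ ln(1 − 2Q).
1 − 2P − Q = 0.565351, giving −½ ln(0.565351) = 0.285154.
1 − 2Q = 0.578382, giving −¼ ln(0.578382) = 0.136880.
d = 0.285154 + 0.136880 = 0.422034.

0.4220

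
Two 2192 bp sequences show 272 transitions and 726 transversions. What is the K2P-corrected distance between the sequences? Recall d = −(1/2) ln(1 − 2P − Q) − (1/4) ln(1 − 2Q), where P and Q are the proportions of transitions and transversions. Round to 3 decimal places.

0.704

P = 272/2192 ≈ 0.124088 and Q = 726/2192 ≈ 0.331204.
Under the Kimura two-parameter model, d = −½ ln(1 − 2P − Q) − ¼ ln(1 − 2Q).
1 − 2P − Q = 0.42062, giving −½ ln(0.42062) = 0.433013.
1 − 2Q = 0.337592, giving −¼ ln(0.337592) = 0.271479.
d = 0.433013 + 0.271479 = 0.704492.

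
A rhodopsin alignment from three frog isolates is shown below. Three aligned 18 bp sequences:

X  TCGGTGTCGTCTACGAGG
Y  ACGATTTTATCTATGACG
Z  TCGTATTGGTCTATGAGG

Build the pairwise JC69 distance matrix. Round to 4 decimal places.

d(X,Y) = 0.5482, d(X,Z) = 0.3470, d(Y,Z) = 0.4408

X–Y: 7/18 sites differ → p ≈ 0.388889, d = −0.75 ln(1 − 0.518519) = 0.548166 ≈ 0.5482.
X–Z: 5/18 sites differ → p ≈ 0.277778, d = −0.75 ln(1 − 0.370371) = 0.346968 ≈ 0.3470.
Y–Z: 6/18 sites differ → p ≈ 0.333333, d = −0.75 ln(1 − 0.444444) = 0.440839 ≈ 0.4408.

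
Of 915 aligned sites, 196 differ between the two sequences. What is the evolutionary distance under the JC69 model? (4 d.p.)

0.2522

p = 196/915 ≈ 0.214208.
d = −(3/4) ln(1 − 4p/3) = −0.75 ln(1 − 0.285611) = −0.75 ln(0.714389)
  = −0.75 × (-0.336328) = 0.252246 substitutions/site.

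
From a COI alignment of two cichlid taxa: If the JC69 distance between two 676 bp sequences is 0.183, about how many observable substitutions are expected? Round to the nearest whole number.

Invert JC69: p = (3/4)(1 − e^(−4d/3)) = 0.75 × (1 − e^(-0.244)) = 0.75 × (1 − 0.783488) = 0.162384.
Expected differing sites = pL ≈ 0.162384 × 676 = 109.771584 ≈ 110.

110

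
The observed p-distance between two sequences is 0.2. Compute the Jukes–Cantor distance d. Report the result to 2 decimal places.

d = −(3/4) ln(1 − 4p/3) = −0.75 ln(1 − 0.266667) = −0.75 ln(0.733333)
  = −0.75 × (-0.310155) = 0.232616 substitutions/site.

0.23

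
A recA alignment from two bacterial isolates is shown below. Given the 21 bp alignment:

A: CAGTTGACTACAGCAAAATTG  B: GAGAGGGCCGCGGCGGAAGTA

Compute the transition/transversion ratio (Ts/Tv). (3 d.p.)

1.750

Transitions are A↔G and C↔T; transversions are all other mismatches.
Transitions: 7. Transversions: 4.
R = 7/4 = 1.750.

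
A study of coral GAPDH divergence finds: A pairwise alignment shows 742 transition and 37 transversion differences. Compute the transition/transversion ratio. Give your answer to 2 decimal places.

R = 742/37 = 20.054054… ≈ 20.05 (to 2 d.p.).

20.05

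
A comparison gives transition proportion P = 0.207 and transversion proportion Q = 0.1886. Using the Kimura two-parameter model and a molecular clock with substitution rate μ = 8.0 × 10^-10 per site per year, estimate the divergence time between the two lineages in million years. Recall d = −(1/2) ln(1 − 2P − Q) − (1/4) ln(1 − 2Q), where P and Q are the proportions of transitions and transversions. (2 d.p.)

Under the Kimura two-parameter model, d = −½ ln(1 − 2P − Q) − ¼ ln(1 − 2Q).
1 − 2P − Q = 0.3974, giving −½ ln(0.3974) = 0.461406.
1 − 2Q = 0.6228, giving −¼ ln(0.6228) = 0.118382.
d = 0.461406 + 0.118382 = 0.579788.
Under a molecular clock d = 2μt, so t = d/(2μ) = 0.579788 / (2 × 8.0 × 10^-10) = 362.37 million years.

362.37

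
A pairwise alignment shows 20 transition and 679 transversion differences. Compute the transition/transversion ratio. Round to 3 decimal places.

R = 20/679 = 0.029455… ≈ 0.029 (to 3 d.p.).

0.029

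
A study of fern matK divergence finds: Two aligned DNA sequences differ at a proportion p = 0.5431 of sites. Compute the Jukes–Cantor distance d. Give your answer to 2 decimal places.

0.97

d = −(3/4) ln(1 − 4p/3) = −0.75 ln(1 − 0.724133) = −0.75 ln(0.275867)
  = −0.75 × (-1.287836) = 0.965877 substitutions/site.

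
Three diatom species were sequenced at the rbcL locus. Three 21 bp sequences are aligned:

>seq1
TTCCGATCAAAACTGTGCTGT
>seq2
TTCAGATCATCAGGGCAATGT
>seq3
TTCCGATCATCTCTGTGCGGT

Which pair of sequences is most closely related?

seq1 and seq3

seq1–seq2: 8/21 differ, p = 0.381, d = 0.532.
seq1–seq3: 4/21 differ, p = 0.190, d = 0.220.
seq2–seq3: 8/21 differ, p = 0.381, d = 0.532.
The smallest distance is between seq1 and seq3.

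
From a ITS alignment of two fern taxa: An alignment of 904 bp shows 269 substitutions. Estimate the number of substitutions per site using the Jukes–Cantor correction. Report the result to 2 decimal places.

p = 269/904 ≈ 0.297566.
d = −(3/4) ln(1 − 4p/3) = −0.75 ln(1 − 0.396755) = −0.75 ln(0.603245)
  = −0.75 × (-0.505432) = 0.379074 substitutions/site.

0.38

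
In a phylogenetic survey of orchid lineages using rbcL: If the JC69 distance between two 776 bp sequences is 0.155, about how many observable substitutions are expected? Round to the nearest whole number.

109

Invert JC69: p = (3/4)(1 − e^(−4d/3)) = 0.75 × (1 − e^(-0.206667)) = 0.75 × (1 − 0.813290) = 0.140033.
Expected differing sites = pL ≈ 0.140033 × 776 = 108.665608 ≈ 109.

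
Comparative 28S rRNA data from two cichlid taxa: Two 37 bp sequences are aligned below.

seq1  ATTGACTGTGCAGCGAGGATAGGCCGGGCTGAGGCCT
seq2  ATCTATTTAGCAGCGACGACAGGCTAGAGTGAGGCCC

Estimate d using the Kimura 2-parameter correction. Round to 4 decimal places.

Of 37 sites, 7 differences are transitions and 5 are transversions, so P = 7/37 ≈ 0.189189 and Q = 5/37 ≈ 0.135135.
Under the Kimura two-parameter model, d = −½ ln(1 − 2P − Q) − ¼ ln(1 − 2Q).
1 − 2P − Q = 0.486487, giving −½ ln(0.486487) = 0.360273.
1 − 2Q = 0.72973, giving −¼ ln(0.72973) = 0.078770.
d = 0.360273 + 0.078770 = 0.439043.

0.4390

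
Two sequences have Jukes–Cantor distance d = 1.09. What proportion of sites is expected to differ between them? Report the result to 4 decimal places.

p = (3/4)(1 − e^(−4d/3)) = 0.75 × (1 − e^(-1.453333)) = 0.75 × (1 − 0.233790) = 0.574658.

0.5747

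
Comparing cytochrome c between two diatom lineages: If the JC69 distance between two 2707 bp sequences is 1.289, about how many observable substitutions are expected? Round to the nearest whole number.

Invert JC69: p = (3/4)(1 − e^(−4d/3)) = 0.75 × (1 − e^(-1.718667)) = 0.75 × (1 − 0.179305) = 0.615521.
Expected differing sites = pL ≈ 0.615521 × 2707 = 1666.215347 ≈ 1666.

1666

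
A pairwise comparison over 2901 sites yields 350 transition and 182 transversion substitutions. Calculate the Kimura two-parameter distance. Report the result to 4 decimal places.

P = 350/2901 ≈ 0.120648 and Q = 182/2901 ≈ 0.062737.
Under the Kimura two-parameter model, d = −½ ln(1 − 2P − Q) − ¼ ln(1 − 2Q).
1 − 2P − Q = 0.695967, giving −½ ln(0.695967) = 0.181227.
1 − 2Q = 0.874526, giving −¼ ln(0.874526) = 0.033518.
d = 0.181227 + 0.033518 = 0.214745.

0.2147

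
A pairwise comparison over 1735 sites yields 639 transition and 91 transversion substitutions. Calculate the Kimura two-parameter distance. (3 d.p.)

0.806

P = 639/1735 ≈ 0.3683 and Q = 91/1735 ≈ 0.05245.
Under the Kimura two-parameter model, d = −½ ln(1 − 2P − Q) − ¼ ln(1 − 2Q).
1 − 2P − Q = 0.21095, giving −½ ln(0.21095) = 0.778067.
1 − 2Q = 0.8951, giving −¼ ln(0.8951) = 0.027705.
d = 0.778067 + 0.027705 = 0.805772.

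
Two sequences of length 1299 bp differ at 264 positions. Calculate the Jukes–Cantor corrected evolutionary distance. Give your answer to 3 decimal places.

0.237

p = 264/1299 ≈ 0.203233.
d = −(3/4) ln(1 − 4p/3) = −0.75 ln(1 − 0.270977) = −0.75 ln(0.729023)
  = −0.75 × (-0.316050) = 0.237038 substitutions/site.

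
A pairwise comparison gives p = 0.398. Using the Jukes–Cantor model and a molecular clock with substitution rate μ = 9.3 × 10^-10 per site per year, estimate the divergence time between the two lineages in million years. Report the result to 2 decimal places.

d = −(3/4) ln(1 − 4p/3) = −0.75 ln(1 − 0.530667) = −0.75 ln(0.469333)
  = −0.75 × (-0.756443) = 0.567332 substitutions/site.
Under a molecular clock d = 2μt, so t = d/(2μ) = 0.567332 / (2 × 9.3 × 10^-10) = 305.02 million years.

305.02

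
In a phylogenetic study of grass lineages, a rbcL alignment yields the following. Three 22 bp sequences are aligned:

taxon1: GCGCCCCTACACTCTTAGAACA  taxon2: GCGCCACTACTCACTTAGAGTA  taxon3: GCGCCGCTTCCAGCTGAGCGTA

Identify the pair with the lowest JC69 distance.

taxon1 and taxon2

taxon1–taxon2: 5/22 differ, p = 0.227, d = 0.271.
taxon1–taxon3: 9/22 differ, p = 0.409, d = 0.591.
taxon2–taxon3: 7/22 differ, p = 0.318, d = 0.414.
The smallest distance is between taxon1 and taxon2.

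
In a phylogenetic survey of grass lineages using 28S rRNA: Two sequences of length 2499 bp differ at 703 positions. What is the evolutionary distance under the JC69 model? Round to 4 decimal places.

0.3526

p = 703/2499 ≈ 0.281313.
d = −(3/4) ln(1 − 4p/3) = −0.75 ln(1 − 0.375084) = −0.75 ln(0.624916)
  = −0.75 × (-0.470138) = 0.352604 substitutions/site.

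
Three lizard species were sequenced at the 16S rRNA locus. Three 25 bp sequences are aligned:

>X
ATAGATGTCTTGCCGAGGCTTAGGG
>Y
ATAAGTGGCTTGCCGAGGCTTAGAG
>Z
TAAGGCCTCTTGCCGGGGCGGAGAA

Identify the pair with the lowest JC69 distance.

X and Y

X–Y: 4/25 differ, p = 0.160, d = 0.180.
X–Z: 10/25 differ, p = 0.400, d = 0.572.
Y–Z: 10/25 differ, p = 0.400, d = 0.572.
The smallest distance is between X and Y.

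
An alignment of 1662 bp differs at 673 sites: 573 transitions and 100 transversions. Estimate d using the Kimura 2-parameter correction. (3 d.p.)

P = 573/1662 ≈ 0.344765 and Q = 100/1662 ≈ 0.060168.
Under the Kimura two-parameter model, d = −½ ln(1 − 2P − Q) − ¼ ln(1 − 2Q).
1 − 2P − Q = 0.250302, giving −½ ln(0.250302) = 0.692544.
1 − 2Q = 0.879664, giving −¼ ln(0.879664) = 0.032054.
d = 0.692544 + 0.032054 = 0.724598.

0.725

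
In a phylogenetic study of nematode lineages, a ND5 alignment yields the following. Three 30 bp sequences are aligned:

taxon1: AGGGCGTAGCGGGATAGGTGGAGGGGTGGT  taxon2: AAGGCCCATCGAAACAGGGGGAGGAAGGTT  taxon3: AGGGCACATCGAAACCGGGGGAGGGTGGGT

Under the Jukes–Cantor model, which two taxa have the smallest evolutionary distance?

taxon2 and taxon3

taxon1–taxon2: 12/30 differ, p = 0.400, d = 0.572.
taxon1–taxon3: 10/30 differ, p = 0.333, d = 0.441.
taxon2–taxon3: 6/30 differ, p = 0.200, d = 0.233.
The smallest distance is between taxon2 and taxon3.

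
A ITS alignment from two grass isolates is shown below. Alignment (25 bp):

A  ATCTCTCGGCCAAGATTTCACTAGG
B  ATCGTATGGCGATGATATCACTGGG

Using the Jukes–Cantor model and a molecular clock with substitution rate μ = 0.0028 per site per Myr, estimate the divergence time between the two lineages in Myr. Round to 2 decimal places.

74.50

The sequences differ at 8 of 25 sites (4, 5, 6, 7, 11, 13, 17, 23), so p = 8/25 = 0.32.
d = −(3/4) ln(1 − 4p/3) = −0.75 ln(1 − 0.426667) = −0.75 ln(0.573333)
  = −0.75 × (-0.556289) = 0.417217 substitutions/site.
Under a molecular clock d = 2μt, so t = d/(2μ) = 0.417217 / (2 × 0.0028) = 74.50 Myr.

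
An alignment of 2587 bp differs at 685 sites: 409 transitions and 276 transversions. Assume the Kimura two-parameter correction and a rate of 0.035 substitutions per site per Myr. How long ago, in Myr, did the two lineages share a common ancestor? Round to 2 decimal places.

4.78

P = 409/2587 ≈ 0.158098 and Q = 276/2587 ≈ 0.106687.
Under the Kimura two-parameter model, d = −½ ln(1 − 2P − Q) − ¼ ln(1 − 2Q).
1 − 2P − Q = 0.577117, giving −½ ln(0.577117) = 0.274855.
1 − 2Q = 0.786626, giving −¼ ln(0.786626) = 0.060001.
d = 0.274855 + 0.060001 = 0.334856.
Under a molecular clock d = 2μt, so t = d/(2μ) = 0.334856 / (2 × 0.035) = 4.78 Myr.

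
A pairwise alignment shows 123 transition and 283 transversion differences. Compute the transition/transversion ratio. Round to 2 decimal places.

R = 123/283 = 0.434628… ≈ 0.43 (to 2 d.p.).

0.43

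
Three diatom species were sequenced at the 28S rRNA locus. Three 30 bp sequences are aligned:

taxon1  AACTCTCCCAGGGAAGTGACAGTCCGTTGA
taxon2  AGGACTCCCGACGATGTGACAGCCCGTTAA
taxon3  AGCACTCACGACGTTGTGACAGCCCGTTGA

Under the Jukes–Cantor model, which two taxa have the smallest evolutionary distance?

taxon2 and taxon3

taxon1–taxon2: 9/30 differ, p = 0.300, d = 0.383.
taxon1–taxon3: 9/30 differ, p = 0.300, d = 0.383.
taxon2–taxon3: 4/30 differ, p = 0.133, d = 0.147.
The smallest distance is between taxon2 and taxon3.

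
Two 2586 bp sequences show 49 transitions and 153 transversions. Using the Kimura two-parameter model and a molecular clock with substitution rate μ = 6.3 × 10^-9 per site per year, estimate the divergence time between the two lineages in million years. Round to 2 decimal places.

6.55

P = 49/2586 ≈ 0.018948 and Q = 153/2586 ≈ 0.059165.
Under the Kimura two-parameter model, d = −½ ln(1 − 2P − Q) − ¼ ln(1 − 2Q).
1 − 2P − Q = 0.902939, giving −½ ln(0.902939) = 0.051050.
1 − 2Q = 0.88167, giving −¼ ln(0.88167) = 0.031484.
d = 0.051050 + 0.031484 = 0.082534.
Under a molecular clock d = 2μt, so t = d/(2μ) = 0.082534 / (2 × 6.3 × 10^-9) = 6.55 million years.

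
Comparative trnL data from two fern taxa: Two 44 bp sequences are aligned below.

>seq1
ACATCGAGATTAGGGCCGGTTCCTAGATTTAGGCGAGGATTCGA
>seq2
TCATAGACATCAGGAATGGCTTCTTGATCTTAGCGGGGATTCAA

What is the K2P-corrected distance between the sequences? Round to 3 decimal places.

Of 44 sites, 9 differences are transitions and 6 are transversions, so P = 9/44 ≈ 0.204545 and Q = 6/44 ≈ 0.136364.
Under the Kimura two-parameter model, d = −½ ln(1 − 2P − Q) − ¼ ln(1 − 2Q).
1 − 2P − Q = 0.454546, giving −½ ln(0.454546) = 0.394228.
1 − 2Q = 0.727272, giving −¼ ln(0.727272) = 0.079614.
d = 0.394228 + 0.079614 = 0.473842.

0.474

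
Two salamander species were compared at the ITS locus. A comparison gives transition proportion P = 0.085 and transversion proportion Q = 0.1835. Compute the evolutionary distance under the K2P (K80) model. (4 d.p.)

0.3324

Under the Kimura two-parameter model, d = −½ ln(1 − 2P − Q) − ¼ ln(1 − 2Q).
1 − 2P − Q = 0.6465, giving −½ ln(0.6465) = 0.218091.
1 − 2Q = 0.633, giving −¼ ln(0.633) = 0.114321.
d = 0.218091 + 0.114321 = 0.332412.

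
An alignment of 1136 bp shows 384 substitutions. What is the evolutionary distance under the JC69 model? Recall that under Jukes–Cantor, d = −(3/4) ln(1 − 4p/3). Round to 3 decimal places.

p = 384/1136 ≈ 0.338028.
d = −(3/4) ln(1 − 4p/3) = −0.75 ln(1 − 0.450704) = −0.75 ln(0.549296)
  = −0.75 × (-0.599118) = 0.449339 substitutions/site.

0.449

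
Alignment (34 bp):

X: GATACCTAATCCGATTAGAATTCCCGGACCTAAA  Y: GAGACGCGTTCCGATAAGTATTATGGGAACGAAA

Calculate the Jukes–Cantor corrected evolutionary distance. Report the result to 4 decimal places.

The sequences differ at 12 of 34 sites, so p = 12/34 ≈ 0.352941.
d = −(3/4) ln(1 − 4p/3) = −0.75 ln(1 − 0.470588) = −0.75 ln(0.529412)
  = −0.75 × (-0.635988) = 0.476991 substitutions/site.

0.4770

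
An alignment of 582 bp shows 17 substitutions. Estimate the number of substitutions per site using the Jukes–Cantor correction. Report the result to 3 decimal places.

0.030

p = 17/582 ≈ 0.02921.
d = −(3/4) ln(1 − 4p/3) = −0.75 ln(1 − 0.038947) = −0.75 ln(0.961053)
  = −0.75 × (-0.039726) = 0.029795 substitutions/site.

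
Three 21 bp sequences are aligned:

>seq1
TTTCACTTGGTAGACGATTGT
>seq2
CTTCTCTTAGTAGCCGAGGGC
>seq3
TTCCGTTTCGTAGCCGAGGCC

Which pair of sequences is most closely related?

seq1–seq2: 7/21 differ, p = 0.333, d = 0.441.
seq1–seq3: 9/21 differ, p = 0.429, d = 0.635.
seq2–seq3: 6/21 differ, p = 0.286, d = 0.360.
The smallest distance is between seq2 and seq3.

seq2 and seq3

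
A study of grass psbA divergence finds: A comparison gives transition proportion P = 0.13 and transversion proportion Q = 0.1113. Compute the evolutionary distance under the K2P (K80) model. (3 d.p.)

Under the Kimura two-parameter model, d = −½ ln(1 − 2P − Q) − ¼ ln(1 − 2Q).
1 − 2P − Q = 0.6287, giving −½ ln(0.6287) = 0.232051.
1 − 2Q = 0.7774, giving −¼ ln(0.7774) = 0.062950.
d = 0.232051 + 0.062950 = 0.295001.

0.295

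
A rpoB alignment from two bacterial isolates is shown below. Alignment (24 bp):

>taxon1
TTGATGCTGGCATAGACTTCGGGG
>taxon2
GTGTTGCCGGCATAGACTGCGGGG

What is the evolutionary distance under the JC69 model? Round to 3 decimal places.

0.188

The sequences differ at 4 of 24 sites (1, 4, 8, 19), so p = 4/24 ≈ 0.166667.
d = −(3/4) ln(1 − 4p/3) = −0.75 ln(1 − 0.222223) = −0.75 ln(0.777777)
  = −0.75 × (-0.251315) = 0.188486 substitutions/site.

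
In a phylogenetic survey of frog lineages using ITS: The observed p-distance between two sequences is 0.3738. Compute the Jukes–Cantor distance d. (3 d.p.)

d = −(3/4) ln(1 − 4p/3) = −0.75 ln(1 − 0.4984) = −0.75 ln(0.5016)
  = −0.75 × (-0.689952) = 0.517464 substitutions/site.

0.517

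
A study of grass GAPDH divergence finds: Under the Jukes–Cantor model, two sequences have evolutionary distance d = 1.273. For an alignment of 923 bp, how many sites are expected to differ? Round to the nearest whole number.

565

Invert JC69: p = (3/4)(1 − e^(−4d/3)) = 0.75 × (1 − e^(-1.697333)) = 0.75 × (1 − 0.183171) = 0.612622.
Expected differing sites = pL ≈ 0.612622 × 923 = 565.450106 ≈ 565.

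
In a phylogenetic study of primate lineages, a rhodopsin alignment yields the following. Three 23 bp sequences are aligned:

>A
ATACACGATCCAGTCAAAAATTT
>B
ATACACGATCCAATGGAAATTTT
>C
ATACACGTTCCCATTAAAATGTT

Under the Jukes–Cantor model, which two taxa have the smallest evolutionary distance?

A and B

A–B: 4/23 differ, p = 0.174, d = 0.198.
A–C: 6/23 differ, p = 0.261, d = 0.321.
B–C: 5/23 differ, p = 0.217, d = 0.257.
The smallest distance is between A and B.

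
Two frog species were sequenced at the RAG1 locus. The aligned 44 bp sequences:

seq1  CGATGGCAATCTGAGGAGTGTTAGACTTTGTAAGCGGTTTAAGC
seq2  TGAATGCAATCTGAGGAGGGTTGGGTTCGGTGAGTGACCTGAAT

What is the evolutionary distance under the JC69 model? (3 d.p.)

0.543

The sequences differ at 17 of 44 sites, so p = 17/44 ≈ 0.386364.
d = −(3/4) ln(1 − 4p/3) = −0.75 ln(1 − 0.515152) = −0.75 ln(0.484848)
  = −0.75 × (-0.723920) = 0.542940 substitutions/site.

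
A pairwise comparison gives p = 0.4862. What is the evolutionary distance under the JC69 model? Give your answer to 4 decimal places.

d = −(3/4) ln(1 − 4p/3) = −0.75 ln(1 − 0.648267) = −0.75 ln(0.351733)
  = −0.75 × (-1.044883) = 0.783662 substitutions/site.

0.7837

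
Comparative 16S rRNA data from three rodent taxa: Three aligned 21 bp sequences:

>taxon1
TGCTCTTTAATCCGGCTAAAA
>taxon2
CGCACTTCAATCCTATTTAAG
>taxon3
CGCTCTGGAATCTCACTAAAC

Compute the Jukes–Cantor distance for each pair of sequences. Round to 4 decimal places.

d(taxon1,taxon2) = 0.5319, d(taxon1,taxon3) = 0.4408, d(taxon2,taxon3) = 0.5319

taxon1–taxon2: 8/21 sites differ → p ≈ 0.380952, d = −0.75 ln(1 − 0.507936) = 0.531860 ≈ 0.5319.
taxon1–taxon3: 7/21 sites differ → p ≈ 0.333333, d = −0.75 ln(1 − 0.444444) = 0.440839 ≈ 0.4408.
taxon2–taxon3: 8/21 sites differ → p ≈ 0.380952, d = −0.75 ln(1 − 0.507936) = 0.531860 ≈ 0.5319.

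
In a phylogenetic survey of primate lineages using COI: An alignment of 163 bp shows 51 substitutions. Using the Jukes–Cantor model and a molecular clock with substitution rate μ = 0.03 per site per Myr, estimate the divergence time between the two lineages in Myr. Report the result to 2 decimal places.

6.75

p = 51/163 ≈ 0.312883.
d = −(3/4) ln(1 − 4p/3) = −0.75 ln(1 − 0.417177) = −0.75 ln(0.582823)
  = −0.75 × (-0.539872) = 0.404904 substitutions/site.
Under a molecular clock d = 2μt, so t = d/(2μ) = 0.404904 / (2 × 0.03) = 6.75 Myr.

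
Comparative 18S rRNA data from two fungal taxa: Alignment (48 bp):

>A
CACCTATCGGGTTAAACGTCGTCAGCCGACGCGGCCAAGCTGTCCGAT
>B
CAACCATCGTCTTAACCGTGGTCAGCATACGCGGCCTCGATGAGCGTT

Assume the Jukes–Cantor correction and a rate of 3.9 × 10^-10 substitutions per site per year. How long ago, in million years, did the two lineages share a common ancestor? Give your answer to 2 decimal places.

473.54

The sequences differ at 14 of 48 sites, so p = 14/48 ≈ 0.291667.
d = −(3/4) ln(1 − 4p/3) = −0.75 ln(1 − 0.388889) = −0.75 ln(0.611111)
  = −0.75 × (-0.492477) = 0.369358 substitutions/site.
Under a molecular clock d = 2μt, so t = d/(2μ) = 0.369358 / (2 × 3.9 × 10^-10) = 473.54 million years.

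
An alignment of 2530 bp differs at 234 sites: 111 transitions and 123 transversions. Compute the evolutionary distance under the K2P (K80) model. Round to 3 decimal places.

P = 111/2530 ≈ 0.043874 and Q = 123/2530 ≈ 0.048617.
Under the Kimura two-parameter model, d = −½ ln(1 − 2P − Q) − ¼ ln(1 − 2Q).
1 − 2P − Q = 0.863635, giving −½ ln(0.863635) = 0.073303.
1 − 2Q = 0.902766, giving −¼ ln(0.902766) = 0.025573.
d = 0.073303 + 0.025573 = 0.098876.

0.099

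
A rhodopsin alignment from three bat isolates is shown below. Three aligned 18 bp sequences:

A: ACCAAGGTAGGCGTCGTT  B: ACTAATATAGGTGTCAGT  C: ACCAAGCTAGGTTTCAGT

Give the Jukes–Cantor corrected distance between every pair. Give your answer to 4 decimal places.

d(A,B) = 0.4408, d(A,C) = 0.3470, d(B,C) = 0.2635

A–B: 6/18 sites differ → p ≈ 0.333333, d = −0.75 ln(1 − 0.444444) = 0.440839 ≈ 0.4408.
A–C: 5/18 sites differ → p ≈ 0.277778, d = −0.75 ln(1 − 0.370371) = 0.346968 ≈ 0.3470.
B–C: 4/18 sites differ → p ≈ 0.222222, d = −0.75 ln(1 − 0.296296) = 0.263548 ≈ 0.2635.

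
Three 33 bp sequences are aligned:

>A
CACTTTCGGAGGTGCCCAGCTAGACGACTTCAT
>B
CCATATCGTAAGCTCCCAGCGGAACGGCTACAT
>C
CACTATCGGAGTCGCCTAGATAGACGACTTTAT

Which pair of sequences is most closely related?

A–B: 12/33 differ, p = 0.364, d = 0.497.
A–C: 6/33 differ, p = 0.182, d = 0.208.
B–C: 14/33 differ, p = 0.424, d = 0.625.
The smallest distance is between A and C.

A and C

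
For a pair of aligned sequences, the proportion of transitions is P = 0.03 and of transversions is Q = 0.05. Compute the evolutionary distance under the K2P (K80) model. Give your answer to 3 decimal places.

0.085

Under the Kimura two-parameter model, d = −½ ln(1 − 2P − Q) − ¼ ln(1 − 2Q).
1 − 2P − Q = 0.89, giving −½ ln(0.89) = 0.058267.
1 − 2Q = 0.9, giving −¼ ln(0.9) = 0.026340.
d = 0.058267 + 0.026340 = 0.084607.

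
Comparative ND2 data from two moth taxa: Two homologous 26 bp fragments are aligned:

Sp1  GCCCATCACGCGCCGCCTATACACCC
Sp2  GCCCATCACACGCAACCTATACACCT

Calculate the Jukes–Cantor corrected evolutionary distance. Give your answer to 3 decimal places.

The sequences differ at 4 of 26 sites (10, 14, 15, 26), so p = 4/26 ≈ 0.153846.
d = −(3/4) ln(1 − 4p/3) = −0.75 ln(1 − 0.205128) = −0.75 ln(0.794872)
  = −0.75 × (-0.229574) = 0.172181 substitutions/site.

0.172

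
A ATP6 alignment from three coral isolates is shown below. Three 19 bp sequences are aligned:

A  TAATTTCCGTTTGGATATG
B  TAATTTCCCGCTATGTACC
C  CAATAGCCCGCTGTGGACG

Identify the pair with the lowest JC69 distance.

A–B: 8/19 differ, p = 0.421, d = 0.618.
A–C: 10/19 differ, p = 0.526, d = 0.907.
B–C: 6/19 differ, p = 0.316, d = 0.410.
The smallest distance is between B and C.

B and C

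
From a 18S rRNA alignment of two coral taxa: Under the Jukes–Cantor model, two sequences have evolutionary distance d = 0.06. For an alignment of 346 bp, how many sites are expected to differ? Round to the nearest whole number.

Invert JC69: p = (3/4)(1 − e^(−4d/3)) = 0.75 × (1 − e^(-0.08)) = 0.75 × (1 − 0.923116) = 0.057663.
Expected differing sites = pL ≈ 0.057663 × 346 = 19.951398 ≈ 20.

20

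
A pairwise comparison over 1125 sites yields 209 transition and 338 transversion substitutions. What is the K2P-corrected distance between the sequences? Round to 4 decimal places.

P = 209/1125 ≈ 0.185778 and Q = 338/1125 ≈ 0.300444.
Under the Kimura two-parameter model, d = −½ ln(1 − 2P − Q) − ¼ ln(1 − 2Q).
1 − 2P − Q = 0.328, giving −½ ln(0.328) = 0.557371.
1 − 2Q = 0.399112, giving −¼ ln(0.399112) = 0.229628.
d = 0.557371 + 0.229628 = 0.786999.

0.7870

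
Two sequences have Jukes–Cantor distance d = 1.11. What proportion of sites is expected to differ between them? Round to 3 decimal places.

p = (3/4)(1 − e^(−4d/3)) = 0.75 × (1 − e^(-1.48)) = 0.75 × (1 − 0.227638) = 0.579272.

0.579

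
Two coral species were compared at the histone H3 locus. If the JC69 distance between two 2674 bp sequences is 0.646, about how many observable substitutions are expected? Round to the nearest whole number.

1158

Invert JC69: p = (3/4)(1 − e^(−4d/3)) = 0.75 × (1 − e^(-0.861333)) = 0.75 × (1 − 0.422598) = 0.433052.
Expected differing sites = pL ≈ 0.433052 × 2674 = 1157.981048 ≈ 1158.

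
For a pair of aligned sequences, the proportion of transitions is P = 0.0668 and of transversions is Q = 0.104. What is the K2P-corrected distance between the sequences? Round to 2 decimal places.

0.19

Under the Kimura two-parameter model, d = −½ ln(1 − 2P − Q) − ¼ ln(1 − 2Q).
1 − 2P − Q = 0.7624, giving −½ ln(0.7624) = 0.135642.
1 − 2Q = 0.792, giving −¼ ln(0.792) = 0.058298.
d = 0.135642 + 0.058298 = 0.193940.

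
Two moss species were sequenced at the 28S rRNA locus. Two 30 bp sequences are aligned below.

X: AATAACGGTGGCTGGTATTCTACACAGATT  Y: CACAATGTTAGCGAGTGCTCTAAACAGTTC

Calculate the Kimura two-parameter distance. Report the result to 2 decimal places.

0.60

Of 30 sites, 7 differences are transitions and 5 are transversions, so P = 7/30 ≈ 0.233333 and Q = 5/30 ≈ 0.166667.
Under the Kimura two-parameter model, d = −½ ln(1 − 2P − Q) − ¼ ln(1 − 2Q).
1 − 2P − Q = 0.366667, giving −½ ln(0.366667) = 0.501651.
1 − 2Q = 0.666666, giving −¼ ln(0.666666) = 0.101367.
d = 0.501651 + 0.101367 = 0.603018.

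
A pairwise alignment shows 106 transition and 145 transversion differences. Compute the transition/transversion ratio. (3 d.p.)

0.731

R = 106/145 = 0.731034… ≈ 0.731 (to 3 d.p.).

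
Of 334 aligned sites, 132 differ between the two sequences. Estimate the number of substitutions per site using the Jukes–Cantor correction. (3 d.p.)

p = 132/334 ≈ 0.39521.
d = −(3/4) ln(1 − 4p/3) = −0.75 ln(1 − 0.526947) = −0.75 ln(0.473053)
  = −0.75 × (-0.748548) = 0.561411 substitutions/site.

0.561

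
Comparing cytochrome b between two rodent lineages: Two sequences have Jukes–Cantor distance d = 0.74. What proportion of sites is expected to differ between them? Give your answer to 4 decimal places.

0.4704

p = (3/4)(1 − e^(−4d/3)) = 0.75 × (1 − e^(-0.986667)) = 0.75 × (1 − 0.372817) = 0.470387.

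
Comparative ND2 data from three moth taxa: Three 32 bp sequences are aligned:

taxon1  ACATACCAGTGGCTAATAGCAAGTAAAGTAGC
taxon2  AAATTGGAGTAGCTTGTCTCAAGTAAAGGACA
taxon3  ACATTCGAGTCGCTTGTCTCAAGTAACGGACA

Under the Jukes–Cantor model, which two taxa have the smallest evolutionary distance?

taxon2 and taxon3

taxon1–taxon2: 12/32 differ, p = 0.375, d = 0.520.
taxon1–taxon3: 11/32 differ, p = 0.344, d = 0.460.
taxon2–taxon3: 4/32 differ, p = 0.125, d = 0.137.
The smallest distance is between taxon2 and taxon3.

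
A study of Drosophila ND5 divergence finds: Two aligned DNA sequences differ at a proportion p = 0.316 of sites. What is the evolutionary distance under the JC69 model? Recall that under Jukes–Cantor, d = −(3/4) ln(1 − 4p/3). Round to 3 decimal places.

d = −(3/4) ln(1 − 4p/3) = −0.75 ln(1 − 0.421333) = −0.75 ln(0.578667)
  = −0.75 × (-0.547028) = 0.410271 substitutions/site.

0.410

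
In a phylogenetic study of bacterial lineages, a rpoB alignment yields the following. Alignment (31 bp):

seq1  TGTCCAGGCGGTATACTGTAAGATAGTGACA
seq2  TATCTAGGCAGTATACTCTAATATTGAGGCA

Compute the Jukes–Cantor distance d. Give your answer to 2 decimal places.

0.32

The sequences differ at 8 of 31 sites (2, 5, 10, 18, 22, 25, 27, 29), so p = 8/31 ≈ 0.258065.
d = −(3/4) ln(1 − 4p/3) = −0.75 ln(1 − 0.344087) = −0.75 ln(0.655913)
  = −0.75 × (-0.421727) = 0.316295 substitutions/site.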